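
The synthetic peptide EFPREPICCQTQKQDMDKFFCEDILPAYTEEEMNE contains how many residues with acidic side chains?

10

Only D (aspartate) and E (glutamate) carry a side-chain carboxylic acid.
Matching residues: E1, E5, D15, D17, E22, D23, E30, E31, E32, E35.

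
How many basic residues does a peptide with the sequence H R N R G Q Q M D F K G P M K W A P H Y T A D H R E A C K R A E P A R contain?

The basic amino acids are Lys (K), Arg (R), and His (H).
Matching residues: H1, R2, R4, K11, K15, H19, H24, R25, K29, R30, R35.

11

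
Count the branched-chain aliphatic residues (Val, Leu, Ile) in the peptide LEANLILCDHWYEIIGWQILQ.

8

Matching residues: L1, L5, I6, L7, I14, I15, I19, L20.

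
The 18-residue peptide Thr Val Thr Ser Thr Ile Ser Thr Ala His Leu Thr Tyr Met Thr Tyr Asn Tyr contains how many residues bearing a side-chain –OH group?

Serine (S), threonine (T), and tyrosine (Y) each carry a hydroxyl group on the side chain.
Matching residues: Thr1, Thr3, Ser4, Thr5, Ser7, Thr8, Thr12, Tyr13, Thr15, Tyr16, Tyr18.

11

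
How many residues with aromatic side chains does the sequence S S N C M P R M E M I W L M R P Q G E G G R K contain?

The aromatic amino acids are Phe (F, benzyl), Trp (W, indole), and Tyr (Y, phenol).
Matching residues: W12.

1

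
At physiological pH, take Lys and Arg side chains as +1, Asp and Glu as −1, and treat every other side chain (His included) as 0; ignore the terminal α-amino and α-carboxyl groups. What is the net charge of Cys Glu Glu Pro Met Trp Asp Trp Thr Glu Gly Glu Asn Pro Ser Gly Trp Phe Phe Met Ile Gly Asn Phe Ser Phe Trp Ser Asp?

-6

Positive (K, R): none → +0.
Negative (D, E): Glu2, Glu3, Asp7, Glu10, Glu12, Asp29 → −6.
Net charge = (+0) + (−6) = −6.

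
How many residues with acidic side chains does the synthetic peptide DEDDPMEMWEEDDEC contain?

10

Aspartate (D) and glutamate (E) have carboxylic-acid side chains and are the acidic amino acids.
Matching residues: D1, E2, D3, D4, E7, E10, E11, D12, D13, E14.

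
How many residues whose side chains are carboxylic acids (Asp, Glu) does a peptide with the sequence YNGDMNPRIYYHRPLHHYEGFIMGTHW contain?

2

Matching residues: D4, E19.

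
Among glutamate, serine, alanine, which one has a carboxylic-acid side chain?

glutamate

Only D (aspartate) and E (glutamate) carry a side-chain carboxylic acid.
Of the listed options, only glutamate belongs to this group.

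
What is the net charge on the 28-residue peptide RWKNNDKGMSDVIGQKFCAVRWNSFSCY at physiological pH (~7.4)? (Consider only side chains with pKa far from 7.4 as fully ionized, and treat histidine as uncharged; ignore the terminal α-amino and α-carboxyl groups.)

The side chains ionized at physiological pH are Lys/Arg (+1) and Asp/Glu (−1); with His treated as neutral, nothing else contributes.
Positive (K, R): R1, K3, K7, K16, R21 → +5.
Negative (D, E): D6, D11 → −2.
Net charge = (+5) + (−2) = +3.

+3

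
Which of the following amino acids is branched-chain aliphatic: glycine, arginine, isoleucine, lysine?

isoleucine

V, L, and I make up the branched-chain aliphatic group.
Of the listed options, only isoleucine belongs to this group.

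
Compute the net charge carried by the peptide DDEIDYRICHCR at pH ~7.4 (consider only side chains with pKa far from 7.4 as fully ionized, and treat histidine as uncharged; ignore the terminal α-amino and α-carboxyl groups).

-2

Near pH 7.4, K and R contribute +1 each, D and E contribute −1 each, and every other side chain (His included, as stated) is uncharged.
Positive (K, R): R7, R12 → +2.
Negative (D, E): D1, D2, E3, D5 → −4.
Net charge = (+2) + (−4) = −2.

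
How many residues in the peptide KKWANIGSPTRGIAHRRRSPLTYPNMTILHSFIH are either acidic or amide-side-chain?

Acidic: D, E. Amide-side-chain: N, Q.
Acidic residues here: none (0).
Amide-side-chain residues here: N5, N25 (2).
The two groups share no amino acid, so total = 0 + 2 = 2.

2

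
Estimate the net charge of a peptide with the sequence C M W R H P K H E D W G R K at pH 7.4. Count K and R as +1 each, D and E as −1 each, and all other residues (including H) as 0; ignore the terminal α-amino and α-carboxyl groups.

+2

Positive (K, R): R4, K7, R13, K14 → +4.
Negative (D, E): E9, D10 → −2.
Net charge = (+4) + (−2) = +2.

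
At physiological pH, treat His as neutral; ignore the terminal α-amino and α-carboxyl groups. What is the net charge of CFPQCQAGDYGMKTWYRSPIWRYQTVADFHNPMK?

+2

The side chains ionized at physiological pH are Lys/Arg (+1) and Asp/Glu (−1); with His treated as neutral, nothing else contributes.
Positive (K, R): K13, R17, R22, K34 → +4.
Negative (D, E): D9, D28 → −2.
Net charge = (+4) + (−2) = +2.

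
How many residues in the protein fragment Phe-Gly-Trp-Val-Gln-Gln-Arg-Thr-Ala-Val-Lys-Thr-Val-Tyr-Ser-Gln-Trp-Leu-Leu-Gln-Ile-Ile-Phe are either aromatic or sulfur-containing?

5

Aromatic: F, W, Y. Sulfur-containing: C, M.
Aromatic residues here: Phe1, Trp3, Tyr14, Trp17, Phe23 (5).
Sulfur-containing residues here: none (0).
The two groups share no amino acid, so total = 5 + 0 = 5.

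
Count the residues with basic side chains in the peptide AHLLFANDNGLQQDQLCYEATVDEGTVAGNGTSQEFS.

1

Lysine (K), arginine (R), and histidine (H) have basic, nitrogen-containing side chains.
Matching residues: H2.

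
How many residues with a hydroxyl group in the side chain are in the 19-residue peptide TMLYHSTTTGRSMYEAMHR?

Serine (S), threonine (T), and tyrosine (Y) each carry a hydroxyl group on the side chain.
Matching residues: T1, Y4, S6, T7, T8, T9, S12, Y14.

8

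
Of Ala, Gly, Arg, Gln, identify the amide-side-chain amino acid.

Gln

The amide-side-chain residues are Asn (N) and Gln (Q).
Of the listed options, only Gln belongs to this group.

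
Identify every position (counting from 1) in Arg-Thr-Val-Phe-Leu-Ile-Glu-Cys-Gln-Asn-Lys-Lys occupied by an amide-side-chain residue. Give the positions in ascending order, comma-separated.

The amide-side-chain residues are Asn (N) and Gln (Q).
Matching residues: Gln9, Asn10.

9, 10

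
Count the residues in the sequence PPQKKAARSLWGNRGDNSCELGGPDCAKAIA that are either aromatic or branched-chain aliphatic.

Aromatic: F, W, Y. Branched-chain aliphatic: I, L, V.
Aromatic residues here: W11 (1).
Branched-chain aliphatic residues here: L10, L21, I30 (3).
The two groups share no amino acid, so total = 1 + 3 = 4.

4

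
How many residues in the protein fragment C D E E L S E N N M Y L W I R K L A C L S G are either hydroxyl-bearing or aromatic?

Hydroxyl-bearing: S, T, Y. Aromatic: F, W, Y.
Hydroxyl-bearing residues here: S6, Y11, S21 (3).
Aromatic residues here: Y11, W13 (2).
Y is in both groups, so the 1 Y residue must not be double-counted.
Total = 3 + 2 − 1 = 4.

4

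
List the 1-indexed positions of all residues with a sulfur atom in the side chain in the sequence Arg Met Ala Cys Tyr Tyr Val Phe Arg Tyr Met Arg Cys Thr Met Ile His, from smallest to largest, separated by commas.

2, 4, 11, 13, 15

The sulfur-bearing residues are cysteine (–SH) and methionine (–S–CH₃).
Matching residues: Met2, Cys4, Met11, Cys13, Met15.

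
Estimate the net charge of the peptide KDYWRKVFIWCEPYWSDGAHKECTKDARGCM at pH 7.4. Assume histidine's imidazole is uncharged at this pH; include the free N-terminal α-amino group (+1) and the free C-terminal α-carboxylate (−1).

+1

Near pH 7.4, K and R contribute +1 each, D and E contribute −1 each, and every other side chain (His included, as stated) is uncharged.
Positive (K, R): K1, R5, K6, K21, K25, R28 → +6.
Negative (D, E): D2, E12, D17, E22, D26 → −5.
The N-terminus (+1) and C-terminus (−1) cancel.
Net charge = (+6) + (−5) = +1.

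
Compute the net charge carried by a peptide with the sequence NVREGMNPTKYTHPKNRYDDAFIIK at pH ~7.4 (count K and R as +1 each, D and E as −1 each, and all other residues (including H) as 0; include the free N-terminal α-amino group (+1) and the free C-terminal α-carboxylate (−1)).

+2

Positive (K, R): R3, K10, K15, R17, K25 → +5.
Negative (D, E): E4, D19, D20 → −3.
The N-terminus (+1) and C-terminus (−1) cancel.
Net charge = (+5) + (−3) = +2.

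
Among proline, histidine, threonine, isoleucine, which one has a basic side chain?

Lysine (K), arginine (R), and histidine (H) have basic, nitrogen-containing side chains.
Of the listed options, only histidine belongs to this group.

histidine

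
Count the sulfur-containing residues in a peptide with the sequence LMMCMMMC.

Only Cys (C) and Met (M) have a sulfur atom in the side chain.
Matching residues: M2, M3, C4, M5, M6, M7, C8.

7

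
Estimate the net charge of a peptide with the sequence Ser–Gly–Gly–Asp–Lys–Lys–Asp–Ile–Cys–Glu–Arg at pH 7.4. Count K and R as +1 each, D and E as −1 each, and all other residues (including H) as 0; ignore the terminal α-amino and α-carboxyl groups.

0

Positive (K, R): Lys5, Lys6, Arg11 → +3.
Negative (D, E): Asp4, Asp7, Glu10 → −3.
Net charge = (+3) + (−3) = 0.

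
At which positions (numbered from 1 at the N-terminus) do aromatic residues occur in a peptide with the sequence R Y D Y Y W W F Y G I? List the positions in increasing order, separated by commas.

Phenylalanine (F), tryptophan (W), and tyrosine (Y) have aromatic ring side chains.
Matching residues: Y2, Y4, Y5, W6, W7, F8, Y9.

2, 4, 5, 6, 7, 8, 9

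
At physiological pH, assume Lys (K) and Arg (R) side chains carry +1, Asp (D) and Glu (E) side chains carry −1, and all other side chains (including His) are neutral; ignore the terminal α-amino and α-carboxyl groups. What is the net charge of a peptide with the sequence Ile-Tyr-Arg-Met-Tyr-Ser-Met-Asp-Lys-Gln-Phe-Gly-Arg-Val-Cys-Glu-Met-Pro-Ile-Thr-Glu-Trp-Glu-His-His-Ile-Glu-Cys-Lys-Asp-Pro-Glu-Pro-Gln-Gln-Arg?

-2

Positive (K, R): Arg3, Lys9, Arg13, Lys29, Arg36 → +5.
Negative (D, E): Asp8, Glu16, Glu21, Glu23, Glu27, Asp30, Glu32 → −7.
Net charge = (+5) + (−7) = −2.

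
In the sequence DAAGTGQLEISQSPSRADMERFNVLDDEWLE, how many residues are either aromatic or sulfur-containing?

Aromatic: F, W, Y. Sulfur-containing: C, M.
Aromatic residues here: F22, W29 (2).
Sulfur-containing residues here: M19 (1).
The two groups share no amino acid, so total = 2 + 1 = 3.

3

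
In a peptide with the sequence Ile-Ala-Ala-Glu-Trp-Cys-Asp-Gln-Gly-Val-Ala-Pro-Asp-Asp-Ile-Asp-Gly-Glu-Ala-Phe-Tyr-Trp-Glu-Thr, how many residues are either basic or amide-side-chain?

Basic: H, K, R. Amide-side-chain: N, Q.
Basic residues here: none (0).
Amide-side-chain residues here: Gln8 (1).
The two groups share no amino acid, so total = 0 + 1 = 1.

1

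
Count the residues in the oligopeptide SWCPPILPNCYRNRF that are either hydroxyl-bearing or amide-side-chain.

Hydroxyl-bearing: S, T, Y. Amide-side-chain: N, Q.
Hydroxyl-bearing residues here: S1, Y11 (2).
Amide-side-chain residues here: N9, N13 (2).
The two groups share no amino acid, so total = 2 + 2 = 4.

4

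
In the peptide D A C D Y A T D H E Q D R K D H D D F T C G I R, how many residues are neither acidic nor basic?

Acidic: D, E. Basic: K, R, H. All other residues are neither.
Matching residues: A2, C3, Y5, A6, T7, Q11, F19, T20, C21, G22, I23.

11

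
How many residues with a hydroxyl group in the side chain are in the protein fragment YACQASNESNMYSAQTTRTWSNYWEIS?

11

Serine (S), threonine (T), and tyrosine (Y) each carry a hydroxyl group on the side chain.
Matching residues: Y1, S6, S9, Y12, S13, T16, T17, T19, S21, Y23, S27.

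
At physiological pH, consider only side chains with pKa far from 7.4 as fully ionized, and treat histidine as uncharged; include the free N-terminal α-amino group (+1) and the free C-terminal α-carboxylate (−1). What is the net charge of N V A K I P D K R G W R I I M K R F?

Near pH 7.4, K and R contribute +1 each, D and E contribute −1 each, and every other side chain (His included, as stated) is uncharged.
Positive (K, R): K4, K8, R9, R12, K16, R17 → +6.
Negative (D, E): D7 → −1.
The N-terminus (+1) and C-terminus (−1) cancel.
Net charge = (+6) + (−1) = +5.

+5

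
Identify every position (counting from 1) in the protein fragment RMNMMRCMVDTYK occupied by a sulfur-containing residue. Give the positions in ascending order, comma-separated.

The sulfur-bearing residues are cysteine (–SH) and methionine (–S–CH₃).
Matching residues: M2, M4, M5, C7, M8.

2, 4, 5, 7, 8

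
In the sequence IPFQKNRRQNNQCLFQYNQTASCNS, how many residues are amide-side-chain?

10

Only N (asparagine) and Q (glutamine) carry a side-chain carboxamide.
Matching residues: Q4, N6, Q9, N10, N11, Q12, Q16, N18, Q19, N24.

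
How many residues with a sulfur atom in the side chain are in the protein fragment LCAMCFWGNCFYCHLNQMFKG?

6

Only Cys (C) and Met (M) have a sulfur atom in the side chain.
Matching residues: C2, M4, C5, C10, C13, M18.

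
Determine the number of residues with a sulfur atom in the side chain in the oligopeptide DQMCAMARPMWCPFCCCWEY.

Only Cys (C) and Met (M) have a sulfur atom in the side chain.
Matching residues: M3, C4, M6, M10, C12, C15, C16, C17.

8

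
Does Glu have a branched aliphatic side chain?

V, L, and I make up the branched-chain aliphatic group.
Glutamate is not in this group.

No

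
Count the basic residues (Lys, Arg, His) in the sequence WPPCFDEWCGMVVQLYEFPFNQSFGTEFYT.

None of the 30 residues belong to this group.

0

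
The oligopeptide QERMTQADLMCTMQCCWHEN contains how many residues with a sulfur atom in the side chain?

Only Cys (C) and Met (M) have a sulfur atom in the side chain.
Matching residues: M4, M10, C11, M13, C15, C16.

6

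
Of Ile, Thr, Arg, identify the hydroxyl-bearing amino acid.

Serine (S), threonine (T), and tyrosine (Y) each carry a hydroxyl group on the side chain.
Of the listed options, only Thr belongs to this group.

Thr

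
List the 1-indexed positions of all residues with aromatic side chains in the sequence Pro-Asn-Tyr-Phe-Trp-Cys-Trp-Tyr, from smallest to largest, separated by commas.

Phenylalanine (F), tryptophan (W), and tyrosine (Y) have aromatic ring side chains.
Matching residues: Tyr3, Phe4, Trp5, Trp7, Tyr8.

3, 4, 5, 7, 8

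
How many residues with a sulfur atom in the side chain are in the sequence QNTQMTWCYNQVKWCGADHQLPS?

3

Only Cys (C) and Met (M) have a sulfur atom in the side chain.
Matching residues: M5, C8, C15.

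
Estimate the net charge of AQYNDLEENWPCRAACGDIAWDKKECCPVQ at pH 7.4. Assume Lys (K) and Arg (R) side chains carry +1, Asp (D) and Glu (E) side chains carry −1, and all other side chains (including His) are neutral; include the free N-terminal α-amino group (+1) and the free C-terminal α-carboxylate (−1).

-3

Positive (K, R): R13, K23, K24 → +3.
Negative (D, E): D5, E7, E8, D18, D22, E25 → −6.
The N-terminus (+1) and C-terminus (−1) cancel.
Net charge = (+3) + (−6) = −3.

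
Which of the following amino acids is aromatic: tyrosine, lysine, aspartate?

The aromatic amino acids are Phe (F, benzyl), Trp (W, indole), and Tyr (Y, phenol).
Of the listed options, only tyrosine belongs to this group.

tyrosine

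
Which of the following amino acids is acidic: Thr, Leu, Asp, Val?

Aspartate (D) and glutamate (E) have carboxylic-acid side chains and are the acidic amino acids.
Of the listed options, only Asp belongs to this group.

Asp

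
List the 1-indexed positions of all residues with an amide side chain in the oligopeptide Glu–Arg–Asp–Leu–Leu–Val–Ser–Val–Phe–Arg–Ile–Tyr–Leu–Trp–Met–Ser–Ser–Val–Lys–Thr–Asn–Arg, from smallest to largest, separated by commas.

21

Only N (asparagine) and Q (glutamine) carry a side-chain carboxamide.
Matching residues: Asn21.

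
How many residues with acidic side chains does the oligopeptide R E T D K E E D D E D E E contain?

Only D (aspartate) and E (glutamate) carry a side-chain carboxylic acid.
Matching residues: E2, D4, E6, E7, D8, D9, E10, D11, E12, E13.

10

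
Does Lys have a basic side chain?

Yes

K, R, and H are the three residues with basic side chains (ε-amine, guanidinium, and imidazole respectively).
Lysine is in this group.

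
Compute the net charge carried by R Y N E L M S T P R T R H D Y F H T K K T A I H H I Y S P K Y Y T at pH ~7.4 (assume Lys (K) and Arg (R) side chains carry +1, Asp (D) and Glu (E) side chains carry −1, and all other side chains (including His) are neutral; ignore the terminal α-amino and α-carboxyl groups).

+4

Positive (K, R): R1, R10, R12, K19, K20, K30 → +6.
Negative (D, E): E4, D14 → −2.
Net charge = (+6) + (−2) = +4.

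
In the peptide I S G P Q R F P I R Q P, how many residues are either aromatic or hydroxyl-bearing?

2

Aromatic: F, W, Y. Hydroxyl-bearing: S, T, Y.
Aromatic residues here: F7 (1).
Hydroxyl-bearing residues here: S2 (1).
(Y belongs to both groups, but none appear in this sequence.) Total = 1 + 1 = 2.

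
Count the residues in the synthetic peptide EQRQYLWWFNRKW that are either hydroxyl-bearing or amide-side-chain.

Hydroxyl-bearing: S, T, Y. Amide-side-chain: N, Q.
Hydroxyl-bearing residues here: Y5 (1).
Amide-side-chain residues here: Q2, Q4, N10 (3).
The two groups share no amino acid, so total = 1 + 3 = 4.

4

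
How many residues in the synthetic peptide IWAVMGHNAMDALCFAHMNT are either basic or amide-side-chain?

Basic: H, K, R. Amide-side-chain: N, Q.
Basic residues here: H7, H17 (2).
Amide-side-chain residues here: N8, N19 (2).
The two groups share no amino acid, so total = 2 + 2 = 4.

4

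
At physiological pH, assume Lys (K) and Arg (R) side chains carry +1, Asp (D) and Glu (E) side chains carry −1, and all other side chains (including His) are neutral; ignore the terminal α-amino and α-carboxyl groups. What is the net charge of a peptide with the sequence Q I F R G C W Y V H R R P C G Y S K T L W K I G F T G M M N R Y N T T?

+6

Positive (K, R): R4, R11, R12, K18, K22, R31 → +6.
Negative (D, E): none → −0.
Net charge = (+6) + (−0) = +6.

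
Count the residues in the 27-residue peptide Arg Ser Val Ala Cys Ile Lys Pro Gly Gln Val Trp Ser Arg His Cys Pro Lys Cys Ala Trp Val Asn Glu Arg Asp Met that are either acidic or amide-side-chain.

4

Acidic: D, E. Amide-side-chain: N, Q.
Acidic residues here: Glu24, Asp26 (2).
Amide-side-chain residues here: Gln10, Asn23 (2).
The two groups share no amino acid, so total = 2 + 2 = 4.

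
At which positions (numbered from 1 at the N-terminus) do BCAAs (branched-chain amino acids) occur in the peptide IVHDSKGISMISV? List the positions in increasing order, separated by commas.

The BCAAs are Val, Leu, and Ile — aliphatic side chains with a branch point.
Matching residues: I1, V2, I8, I11, V13.

1, 2, 8, 11, 13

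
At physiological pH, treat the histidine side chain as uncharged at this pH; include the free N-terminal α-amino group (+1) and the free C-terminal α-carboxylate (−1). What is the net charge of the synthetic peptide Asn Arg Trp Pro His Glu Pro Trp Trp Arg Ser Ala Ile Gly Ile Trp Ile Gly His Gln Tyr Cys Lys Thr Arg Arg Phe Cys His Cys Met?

+4

The side chains ionized at physiological pH are Lys/Arg (+1) and Asp/Glu (−1); with His treated as neutral, nothing else contributes.
Positive (K, R): Arg2, Arg10, Lys23, Arg25, Arg26 → +5.
Negative (D, E): Glu6 → −1.
The N-terminus (+1) and C-terminus (−1) cancel.
Net charge = (+5) + (−1) = +4.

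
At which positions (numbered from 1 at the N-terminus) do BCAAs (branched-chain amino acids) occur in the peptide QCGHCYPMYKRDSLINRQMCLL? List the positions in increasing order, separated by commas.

14, 15, 21, 22

Valine (V), leucine (L), and isoleucine (I) are the branched-chain amino acids.
Matching residues: L14, I15, L21, L22.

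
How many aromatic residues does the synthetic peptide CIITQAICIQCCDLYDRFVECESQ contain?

2

The aromatic amino acids are Phe (F, benzyl), Trp (W, indole), and Tyr (Y, phenol).
Matching residues: Y15, F18.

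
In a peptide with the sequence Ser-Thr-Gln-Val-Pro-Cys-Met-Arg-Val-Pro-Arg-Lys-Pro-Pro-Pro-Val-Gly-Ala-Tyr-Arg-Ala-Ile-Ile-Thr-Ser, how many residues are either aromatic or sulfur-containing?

3

Aromatic: F, W, Y. Sulfur-containing: C, M.
Aromatic residues here: Tyr19 (1).
Sulfur-containing residues here: Cys6, Met7 (2).
The two groups share no amino acid, so total = 1 + 2 = 3.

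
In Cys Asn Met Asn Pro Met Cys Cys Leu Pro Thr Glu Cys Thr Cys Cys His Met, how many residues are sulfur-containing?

The sulfur-bearing residues are cysteine (–SH) and methionine (–S–CH₃).
Matching residues: Cys1, Met3, Met6, Cys7, Cys8, Cys13, Cys15, Cys16, Met18.

9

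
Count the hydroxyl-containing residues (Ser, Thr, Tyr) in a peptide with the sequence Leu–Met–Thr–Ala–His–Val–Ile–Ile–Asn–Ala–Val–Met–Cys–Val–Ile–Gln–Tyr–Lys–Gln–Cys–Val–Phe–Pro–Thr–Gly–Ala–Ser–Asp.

4

Matching residues: Thr3, Tyr17, Thr24, Ser27.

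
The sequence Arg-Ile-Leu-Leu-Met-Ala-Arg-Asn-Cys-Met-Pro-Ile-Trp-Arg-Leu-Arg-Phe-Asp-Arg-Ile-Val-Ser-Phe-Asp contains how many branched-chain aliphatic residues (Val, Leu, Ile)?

Matching residues: Ile2, Leu3, Leu4, Ile12, Leu15, Ile20, Val21.

7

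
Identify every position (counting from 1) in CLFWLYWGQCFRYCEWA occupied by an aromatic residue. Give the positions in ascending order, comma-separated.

3, 4, 6, 7, 11, 13, 16

Phenylalanine (F), tryptophan (W), and tyrosine (Y) have aromatic ring side chains.
Matching residues: F3, W4, Y6, W7, F11, Y13, W16.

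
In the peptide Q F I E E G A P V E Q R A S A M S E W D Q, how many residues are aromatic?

Phenylalanine (F), tryptophan (W), and tyrosine (Y) have aromatic ring side chains.
Matching residues: F2, W19.

2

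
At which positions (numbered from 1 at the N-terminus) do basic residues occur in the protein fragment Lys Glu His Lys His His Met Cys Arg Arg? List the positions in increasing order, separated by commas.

1, 3, 4, 5, 6, 9, 10

Lysine (K), arginine (R), and histidine (H) have basic, nitrogen-containing side chains.
Matching residues: Lys1, His3, Lys4, His5, His6, Arg9, Arg10.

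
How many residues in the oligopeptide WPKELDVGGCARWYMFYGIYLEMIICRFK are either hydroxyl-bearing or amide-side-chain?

3

Hydroxyl-bearing: S, T, Y. Amide-side-chain: N, Q.
Hydroxyl-bearing residues here: Y14, Y17, Y20 (3).
Amide-side-chain residues here: none (0).
The two groups share no amino acid, so total = 3 + 0 = 3.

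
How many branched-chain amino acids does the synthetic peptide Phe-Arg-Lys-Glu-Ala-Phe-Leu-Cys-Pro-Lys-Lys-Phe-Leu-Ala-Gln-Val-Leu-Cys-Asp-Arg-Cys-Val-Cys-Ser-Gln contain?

5

The BCAAs are Val, Leu, and Ile — aliphatic side chains with a branch point.
Matching residues: Leu7, Leu13, Val16, Leu17, Val22.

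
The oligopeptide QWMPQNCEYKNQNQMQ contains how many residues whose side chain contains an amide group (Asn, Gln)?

Matching residues: Q1, Q5, N6, N11, Q12, N13, Q14, Q16.

8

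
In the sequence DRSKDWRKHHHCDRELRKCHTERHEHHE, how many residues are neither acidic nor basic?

6

Acidic: D, E. Basic: K, R, H. All other residues are neither.
Matching residues: S3, W6, C12, L16, C19, T21.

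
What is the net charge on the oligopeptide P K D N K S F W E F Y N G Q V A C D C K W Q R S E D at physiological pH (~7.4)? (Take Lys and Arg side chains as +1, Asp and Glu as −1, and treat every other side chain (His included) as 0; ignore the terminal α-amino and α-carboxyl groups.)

Positive (K, R): K2, K5, K20, R23 → +4.
Negative (D, E): D3, E9, D18, E25, D26 → −5.
Net charge = (+4) + (−5) = −1.

-1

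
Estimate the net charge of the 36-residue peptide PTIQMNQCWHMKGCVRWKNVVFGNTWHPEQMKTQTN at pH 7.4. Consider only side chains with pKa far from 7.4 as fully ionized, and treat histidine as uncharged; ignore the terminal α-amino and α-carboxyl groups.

The side chains ionized at physiological pH are Lys/Arg (+1) and Asp/Glu (−1); with His treated as neutral, nothing else contributes.
Positive (K, R): K12, R16, K18, K32 → +4.
Negative (D, E): E29 → −1.
Net charge = (+4) + (−1) = +3.

+3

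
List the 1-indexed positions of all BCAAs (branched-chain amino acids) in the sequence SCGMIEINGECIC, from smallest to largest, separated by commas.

5, 7, 12

The BCAAs are Val, Leu, and Ile — aliphatic side chains with a branch point.
Matching residues: I5, I7, I12.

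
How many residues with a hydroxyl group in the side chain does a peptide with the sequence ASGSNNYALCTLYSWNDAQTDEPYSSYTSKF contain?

S, T, and Y are the three residues with a side-chain hydroxyl.
Matching residues: S2, S4, Y7, T11, Y13, S14, T20, Y24, S25, S26, Y27, T28, S29.

13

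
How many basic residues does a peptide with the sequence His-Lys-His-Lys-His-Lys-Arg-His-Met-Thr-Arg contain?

K, R, and H are the three residues with basic side chains (ε-amine, guanidinium, and imidazole respectively).
Matching residues: His1, Lys2, His3, Lys4, His5, Lys6, Arg7, His8, Arg11.

9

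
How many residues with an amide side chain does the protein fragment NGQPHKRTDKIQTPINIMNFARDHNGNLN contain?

8

Asparagine (N) and glutamine (Q) have uncharged amide side chains.
Matching residues: N1, Q3, Q12, N16, N19, N25, N27, N29.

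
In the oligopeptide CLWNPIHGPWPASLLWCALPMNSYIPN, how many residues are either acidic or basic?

Acidic: D, E. Basic: H, K, R.
Acidic residues here: none (0).
Basic residues here: H7 (1).
The two groups share no amino acid, so total = 0 + 1 = 1.

1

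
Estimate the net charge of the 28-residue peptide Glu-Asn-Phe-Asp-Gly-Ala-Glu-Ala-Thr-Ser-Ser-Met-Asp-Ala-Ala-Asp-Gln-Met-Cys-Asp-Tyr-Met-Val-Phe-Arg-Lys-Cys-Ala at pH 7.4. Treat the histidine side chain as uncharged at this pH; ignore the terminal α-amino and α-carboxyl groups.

Near pH 7.4, K and R contribute +1 each, D and E contribute −1 each, and every other side chain (His included, as stated) is uncharged.
Positive (K, R): Arg25, Lys26 → +2.
Negative (D, E): Glu1, Asp4, Glu7, Asp13, Asp16, Asp20 → −6.
Net charge = (+2) + (−6) = −4.

-4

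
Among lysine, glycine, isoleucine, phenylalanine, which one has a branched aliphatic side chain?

The BCAAs are Val, Leu, and Ile — aliphatic side chains with a branch point.
Of the listed options, only isoleucine belongs to this group.

isoleucine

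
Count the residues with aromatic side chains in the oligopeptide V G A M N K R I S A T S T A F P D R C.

Phenylalanine (F), tryptophan (W), and tyrosine (Y) have aromatic ring side chains.
Matching residues: F15.

1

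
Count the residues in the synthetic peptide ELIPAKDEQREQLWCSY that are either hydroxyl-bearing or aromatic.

Hydroxyl-bearing: S, T, Y. Aromatic: F, W, Y.
Hydroxyl-bearing residues here: S16, Y17 (2).
Aromatic residues here: W14, Y17 (2).
Y is in both groups, so the 1 Y residue must not be double-counted.
Total = 2 + 2 − 1 = 3.

3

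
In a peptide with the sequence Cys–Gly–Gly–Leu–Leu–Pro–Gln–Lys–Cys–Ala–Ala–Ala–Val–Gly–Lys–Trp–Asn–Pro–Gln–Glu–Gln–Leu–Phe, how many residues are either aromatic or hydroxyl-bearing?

2

Aromatic: F, W, Y. Hydroxyl-bearing: S, T, Y.
Aromatic residues here: Trp16, Phe23 (2).
Hydroxyl-bearing residues here: none (0).
(Y belongs to both groups, but none appear in this sequence.) Total = 2 + 0 = 2.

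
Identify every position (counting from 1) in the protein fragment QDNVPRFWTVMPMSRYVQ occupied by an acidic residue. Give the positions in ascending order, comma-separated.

Aspartate (D) and glutamate (E) have carboxylic-acid side chains and are the acidic amino acids.
Matching residues: D2.

2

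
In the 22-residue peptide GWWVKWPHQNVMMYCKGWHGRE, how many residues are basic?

5

The basic amino acids are Lys (K), Arg (R), and His (H).
Matching residues: K5, H8, K16, H19, R21.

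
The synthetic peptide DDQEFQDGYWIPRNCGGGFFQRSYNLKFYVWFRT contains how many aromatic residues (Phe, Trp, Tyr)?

Matching residues: F5, Y9, W10, F19, F20, Y24, F28, Y29, W31, F32.

10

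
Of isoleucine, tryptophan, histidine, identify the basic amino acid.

histidine

Lysine (K), arginine (R), and histidine (H) have basic, nitrogen-containing side chains.
Of the listed options, only histidine belongs to this group.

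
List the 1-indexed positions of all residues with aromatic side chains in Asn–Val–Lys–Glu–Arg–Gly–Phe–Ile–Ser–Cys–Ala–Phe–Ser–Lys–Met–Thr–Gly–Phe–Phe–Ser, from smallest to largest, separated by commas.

7, 12, 18, 19

Phenylalanine (F), tryptophan (W), and tyrosine (Y) have aromatic ring side chains.
Matching residues: Phe7, Phe12, Phe18, Phe19.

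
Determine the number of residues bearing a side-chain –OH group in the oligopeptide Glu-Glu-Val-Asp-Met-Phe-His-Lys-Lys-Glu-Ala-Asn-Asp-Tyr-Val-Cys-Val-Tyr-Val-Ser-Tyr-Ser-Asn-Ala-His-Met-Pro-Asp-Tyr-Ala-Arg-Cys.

6

The –OH-bearing residues are Ser, Thr (aliphatic alcohols), and Tyr (phenol).
Matching residues: Tyr14, Tyr18, Ser20, Tyr21, Ser22, Tyr29.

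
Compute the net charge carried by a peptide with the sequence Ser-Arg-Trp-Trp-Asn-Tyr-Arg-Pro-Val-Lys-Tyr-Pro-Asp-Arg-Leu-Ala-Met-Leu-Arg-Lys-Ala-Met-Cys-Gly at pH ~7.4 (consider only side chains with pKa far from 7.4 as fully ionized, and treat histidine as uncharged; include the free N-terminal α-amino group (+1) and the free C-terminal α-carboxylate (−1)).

+5

Near pH 7.4, K and R contribute +1 each, D and E contribute −1 each, and every other side chain (His included, as stated) is uncharged.
Positive (K, R): Arg2, Arg7, Lys10, Arg14, Arg19, Lys20 → +6.
Negative (D, E): Asp13 → −1.
The N-terminus (+1) and C-terminus (−1) cancel.
Net charge = (+6) + (−1) = +5.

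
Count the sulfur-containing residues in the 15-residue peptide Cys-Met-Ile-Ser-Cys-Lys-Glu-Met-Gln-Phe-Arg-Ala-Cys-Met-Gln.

6

The sulfur-bearing residues are cysteine (–SH) and methionine (–S–CH₃).
Matching residues: Cys1, Met2, Cys5, Met8, Cys13, Met14.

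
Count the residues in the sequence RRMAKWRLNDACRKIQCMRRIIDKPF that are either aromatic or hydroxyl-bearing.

2

Aromatic: F, W, Y. Hydroxyl-bearing: S, T, Y.
Aromatic residues here: W6, F26 (2).
Hydroxyl-bearing residues here: none (0).
(Y belongs to both groups, but none appear in this sequence.) Total = 2 + 0 = 2.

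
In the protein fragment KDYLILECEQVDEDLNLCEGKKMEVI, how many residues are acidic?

Only D (aspartate) and E (glutamate) carry a side-chain carboxylic acid.
Matching residues: D2, E7, E9, D12, E13, D14, E19, E24.

8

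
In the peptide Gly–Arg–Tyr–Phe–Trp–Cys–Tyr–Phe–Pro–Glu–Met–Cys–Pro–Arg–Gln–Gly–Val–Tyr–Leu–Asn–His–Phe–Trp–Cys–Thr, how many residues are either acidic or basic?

Acidic: D, E. Basic: H, K, R.
Acidic residues here: Glu10 (1).
Basic residues here: Arg2, Arg14, His21 (3).
The two groups share no amino acid, so total = 1 + 3 = 4.

4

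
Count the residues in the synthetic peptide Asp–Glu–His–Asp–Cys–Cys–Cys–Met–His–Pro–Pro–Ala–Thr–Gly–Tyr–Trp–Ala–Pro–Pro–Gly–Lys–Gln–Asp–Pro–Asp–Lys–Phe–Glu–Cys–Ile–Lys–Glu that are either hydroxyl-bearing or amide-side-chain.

Hydroxyl-bearing: S, T, Y. Amide-side-chain: N, Q.
Hydroxyl-bearing residues here: Thr13, Tyr15 (2).
Amide-side-chain residues here: Gln22 (1).
The two groups share no amino acid, so total = 2 + 1 = 3.

3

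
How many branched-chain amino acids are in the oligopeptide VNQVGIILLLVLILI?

The BCAAs are Val, Leu, and Ile — aliphatic side chains with a branch point.
Matching residues: V1, V4, I6, I7, L8, L9, L10, V11, L12, I13, L14, I15.

12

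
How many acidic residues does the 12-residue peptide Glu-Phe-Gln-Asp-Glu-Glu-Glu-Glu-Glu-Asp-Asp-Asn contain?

9

Only D (aspartate) and E (glutamate) carry a side-chain carboxylic acid.
Matching residues: Glu1, Asp4, Glu5, Glu6, Glu7, Glu8, Glu9, Asp10, Asp11.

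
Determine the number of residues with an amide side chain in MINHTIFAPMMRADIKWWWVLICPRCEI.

1

The amide-side-chain residues are Asn (N) and Gln (Q).
Matching residues: N3.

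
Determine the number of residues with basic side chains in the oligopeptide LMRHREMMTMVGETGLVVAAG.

The basic amino acids are Lys (K), Arg (R), and His (H).
Matching residues: R3, H4, R5.

3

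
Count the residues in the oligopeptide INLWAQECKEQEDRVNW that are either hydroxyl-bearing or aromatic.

Hydroxyl-bearing: S, T, Y. Aromatic: F, W, Y.
Hydroxyl-bearing residues here: none (0).
Aromatic residues here: W4, W17 (2).
(Y belongs to both groups, but none appear in this sequence.) Total = 0 + 2 = 2.

2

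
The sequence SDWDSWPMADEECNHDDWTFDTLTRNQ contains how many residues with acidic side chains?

8

Aspartate (D) and glutamate (E) have carboxylic-acid side chains and are the acidic amino acids.
Matching residues: D2, D4, D10, E11, E12, D16, D17, D21.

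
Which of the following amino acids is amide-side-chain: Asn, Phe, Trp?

Asparagine (N) and glutamine (Q) have uncharged amide side chains.
Of the listed options, only Asn belongs to this group.

Asn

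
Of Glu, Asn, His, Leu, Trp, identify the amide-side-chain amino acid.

Asn

Asparagine (N) and glutamine (Q) have uncharged amide side chains.
Of the listed options, only Asn belongs to this group.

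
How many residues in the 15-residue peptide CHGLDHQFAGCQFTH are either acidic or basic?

Acidic: D, E. Basic: H, K, R.
Acidic residues here: D5 (1).
Basic residues here: H2, H6, H15 (3).
The two groups share no amino acid, so total = 1 + 3 = 4.

4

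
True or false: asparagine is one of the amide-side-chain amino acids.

True

Only N (asparagine) and Q (glutamine) carry a side-chain carboxamide.
Asparagine is in this group.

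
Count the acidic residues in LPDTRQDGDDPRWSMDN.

The acidic residues are Asp (D) and Glu (E), whose side chains end in a carboxylate group.
Matching residues: D3, D7, D9, D10, D16.

5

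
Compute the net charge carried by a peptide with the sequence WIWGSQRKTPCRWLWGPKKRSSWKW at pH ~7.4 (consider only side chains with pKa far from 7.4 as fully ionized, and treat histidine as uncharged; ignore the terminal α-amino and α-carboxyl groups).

At pH ~7.4 the Lys and Arg side chains are protonated (+1), the Asp and Glu side chains are deprotonated (−1), and with His taken as neutral all other side chains carry no charge.
Positive (K, R): R7, K8, R12, K18, K19, R20, K24 → +7.
Negative (D, E): none → −0.
Net charge = (+7) + (−0) = +7.

+7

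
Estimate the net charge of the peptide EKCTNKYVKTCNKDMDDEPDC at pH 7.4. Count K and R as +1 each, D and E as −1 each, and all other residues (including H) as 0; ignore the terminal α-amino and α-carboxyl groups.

-2

Positive (K, R): K2, K6, K9, K13 → +4.
Negative (D, E): E1, D14, D16, D17, E18, D20 → −6.
Net charge = (+4) + (−6) = −2.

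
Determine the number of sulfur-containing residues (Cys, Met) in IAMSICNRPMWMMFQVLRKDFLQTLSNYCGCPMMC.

10

Matching residues: M3, C6, M10, M12, M13, C29, C31, M33, M34, C35.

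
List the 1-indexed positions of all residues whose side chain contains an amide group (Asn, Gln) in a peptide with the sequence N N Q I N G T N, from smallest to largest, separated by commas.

Matching residues: N1, N2, Q3, N5, N8.

1, 2, 3, 5, 8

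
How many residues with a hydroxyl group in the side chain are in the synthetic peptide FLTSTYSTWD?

S, T, and Y are the three residues with a side-chain hydroxyl.
Matching residues: T3, S4, T5, Y6, S7, T8.

6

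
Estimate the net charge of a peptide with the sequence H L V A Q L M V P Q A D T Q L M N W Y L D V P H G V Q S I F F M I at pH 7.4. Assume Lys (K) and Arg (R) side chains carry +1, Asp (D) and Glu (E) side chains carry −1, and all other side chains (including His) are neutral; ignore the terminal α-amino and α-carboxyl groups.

Positive (K, R): none → +0.
Negative (D, E): D12, D21 → −2.
Net charge = (+0) + (−2) = −2.

-2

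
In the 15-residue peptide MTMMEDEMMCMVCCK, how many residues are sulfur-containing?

Cysteine (C, thiol) and methionine (M, thioether) are the two sulfur-containing amino acids.
Matching residues: M1, M3, M4, M8, M9, C10, M11, C13, C14.

9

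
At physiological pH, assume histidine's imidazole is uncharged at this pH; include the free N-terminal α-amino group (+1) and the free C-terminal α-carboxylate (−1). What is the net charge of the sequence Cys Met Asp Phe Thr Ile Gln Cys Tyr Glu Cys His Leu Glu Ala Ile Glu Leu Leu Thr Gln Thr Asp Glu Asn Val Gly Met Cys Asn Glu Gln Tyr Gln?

The side chains ionized at physiological pH are Lys/Arg (+1) and Asp/Glu (−1); with His treated as neutral, nothing else contributes.
Positive (K, R): none → +0.
Negative (D, E): Asp3, Glu10, Glu14, Glu17, Asp23, Glu24, Glu31 → −7.
The N-terminus (+1) and C-terminus (−1) cancel.
Net charge = (+0) + (−7) = −7.

-7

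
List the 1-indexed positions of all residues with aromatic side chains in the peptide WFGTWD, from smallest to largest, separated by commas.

1, 2, 5

Phenylalanine (F), tryptophan (W), and tyrosine (Y) have aromatic ring side chains.
Matching residues: W1, F2, W5.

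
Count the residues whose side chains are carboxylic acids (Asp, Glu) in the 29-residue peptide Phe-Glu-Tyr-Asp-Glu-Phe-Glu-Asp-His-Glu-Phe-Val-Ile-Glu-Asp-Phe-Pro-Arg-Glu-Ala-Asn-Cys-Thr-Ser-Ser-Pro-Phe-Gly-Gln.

Matching residues: Glu2, Asp4, Glu5, Glu7, Asp8, Glu10, Glu14, Asp15, Glu19.

9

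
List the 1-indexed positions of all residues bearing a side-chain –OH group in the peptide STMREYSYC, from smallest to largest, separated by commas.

1, 2, 6, 7, 8

Serine (S), threonine (T), and tyrosine (Y) each carry a hydroxyl group on the side chain.
Matching residues: S1, T2, Y6, S7, Y8.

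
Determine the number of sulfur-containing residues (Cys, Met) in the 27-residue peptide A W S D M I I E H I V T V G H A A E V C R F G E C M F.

Matching residues: M5, C20, C25, M26.

4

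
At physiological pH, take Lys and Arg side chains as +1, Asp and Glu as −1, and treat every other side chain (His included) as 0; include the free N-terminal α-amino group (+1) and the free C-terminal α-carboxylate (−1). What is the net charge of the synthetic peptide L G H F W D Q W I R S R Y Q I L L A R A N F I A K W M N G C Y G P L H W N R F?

+4

Positive (K, R): R10, R12, R19, K25, R38 → +5.
Negative (D, E): D6 → −1.
The N-terminus (+1) and C-terminus (−1) cancel.
Net charge = (+5) + (−1) = +4.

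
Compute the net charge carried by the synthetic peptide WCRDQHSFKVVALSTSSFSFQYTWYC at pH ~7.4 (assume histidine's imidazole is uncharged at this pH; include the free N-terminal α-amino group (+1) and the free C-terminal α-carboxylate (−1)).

Near pH 7.4, K and R contribute +1 each, D and E contribute −1 each, and every other side chain (His included, as stated) is uncharged.
Positive (K, R): R3, K9 → +2.
Negative (D, E): D4 → −1.
The N-terminus (+1) and C-terminus (−1) cancel.
Net charge = (+2) + (−1) = +1.

+1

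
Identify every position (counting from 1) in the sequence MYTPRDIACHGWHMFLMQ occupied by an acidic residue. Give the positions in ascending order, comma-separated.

6

Matching residues: D6.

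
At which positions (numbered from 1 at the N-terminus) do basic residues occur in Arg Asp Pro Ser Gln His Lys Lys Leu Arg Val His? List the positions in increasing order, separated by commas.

1, 6, 7, 8, 10, 12

Lysine (K), arginine (R), and histidine (H) have basic, nitrogen-containing side chains.
Matching residues: Arg1, His6, Lys7, Lys8, Arg10, His12.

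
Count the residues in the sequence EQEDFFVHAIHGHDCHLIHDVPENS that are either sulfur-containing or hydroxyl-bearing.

Sulfur-containing: C, M. Hydroxyl-bearing: S, T, Y.
Sulfur-containing residues here: C15 (1).
Hydroxyl-bearing residues here: S25 (1).
The two groups share no amino acid, so total = 1 + 1 = 2.

2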